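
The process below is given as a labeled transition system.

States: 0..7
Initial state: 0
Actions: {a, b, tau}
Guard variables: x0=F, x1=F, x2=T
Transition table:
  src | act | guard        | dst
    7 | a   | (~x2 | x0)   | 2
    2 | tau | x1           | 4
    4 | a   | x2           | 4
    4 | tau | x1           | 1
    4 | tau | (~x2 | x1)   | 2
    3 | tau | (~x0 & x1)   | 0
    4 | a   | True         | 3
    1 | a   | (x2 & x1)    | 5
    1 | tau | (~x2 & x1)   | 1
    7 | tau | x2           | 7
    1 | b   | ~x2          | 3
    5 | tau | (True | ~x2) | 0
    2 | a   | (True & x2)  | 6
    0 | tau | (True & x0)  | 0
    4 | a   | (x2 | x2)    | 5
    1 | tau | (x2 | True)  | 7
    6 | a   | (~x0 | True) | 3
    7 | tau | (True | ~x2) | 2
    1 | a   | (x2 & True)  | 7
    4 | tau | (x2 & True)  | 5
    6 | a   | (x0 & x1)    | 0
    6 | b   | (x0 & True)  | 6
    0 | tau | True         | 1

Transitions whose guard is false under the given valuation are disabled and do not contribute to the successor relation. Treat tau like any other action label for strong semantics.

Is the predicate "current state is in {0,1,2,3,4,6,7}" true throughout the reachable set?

Allowed set {0,1,2,3,4,6,7}
Reach set: {0,1,2,3,6,7}
  0: ✓
  1: ✓
  2: ✓
  3: ✓
  6: ✓
  7: ✓

Answer: INVARIANT HOLDS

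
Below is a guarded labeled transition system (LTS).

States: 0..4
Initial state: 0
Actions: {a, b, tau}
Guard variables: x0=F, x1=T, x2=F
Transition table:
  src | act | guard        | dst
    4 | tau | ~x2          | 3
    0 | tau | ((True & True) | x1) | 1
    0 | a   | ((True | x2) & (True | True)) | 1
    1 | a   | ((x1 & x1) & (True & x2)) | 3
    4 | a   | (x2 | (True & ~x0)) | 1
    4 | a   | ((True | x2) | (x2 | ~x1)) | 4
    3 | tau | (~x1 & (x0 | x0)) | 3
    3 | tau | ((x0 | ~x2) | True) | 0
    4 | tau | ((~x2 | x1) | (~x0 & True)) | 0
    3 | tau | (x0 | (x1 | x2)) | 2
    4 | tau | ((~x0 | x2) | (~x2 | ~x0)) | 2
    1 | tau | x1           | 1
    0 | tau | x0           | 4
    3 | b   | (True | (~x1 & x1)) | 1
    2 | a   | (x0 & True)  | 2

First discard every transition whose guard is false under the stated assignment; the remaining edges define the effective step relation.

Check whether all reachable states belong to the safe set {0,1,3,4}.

Safe = {0,1,3,4}
Reachable = {0,1}
  0: ok
  1: ok

Answer: INVARIANT HOLDS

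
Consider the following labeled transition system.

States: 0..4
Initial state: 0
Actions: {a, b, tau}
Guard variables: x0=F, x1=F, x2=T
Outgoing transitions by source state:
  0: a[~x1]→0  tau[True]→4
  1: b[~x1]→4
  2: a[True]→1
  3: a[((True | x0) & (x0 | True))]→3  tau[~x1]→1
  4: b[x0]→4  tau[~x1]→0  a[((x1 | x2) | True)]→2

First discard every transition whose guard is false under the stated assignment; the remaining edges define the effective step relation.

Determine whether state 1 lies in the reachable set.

Answer: REACHABLE

Trace:
Guard filter leaves 8 enabled edge(s).
Layer 0: {0}
Layer 1: {4}  now seen {0,4}
Layer 2: {2}  now seen {0,2,4}
Layer 3: {1}  now seen {0,1,2,4}
Reachable = {0,1,2,4}
witness 1: tau·a·a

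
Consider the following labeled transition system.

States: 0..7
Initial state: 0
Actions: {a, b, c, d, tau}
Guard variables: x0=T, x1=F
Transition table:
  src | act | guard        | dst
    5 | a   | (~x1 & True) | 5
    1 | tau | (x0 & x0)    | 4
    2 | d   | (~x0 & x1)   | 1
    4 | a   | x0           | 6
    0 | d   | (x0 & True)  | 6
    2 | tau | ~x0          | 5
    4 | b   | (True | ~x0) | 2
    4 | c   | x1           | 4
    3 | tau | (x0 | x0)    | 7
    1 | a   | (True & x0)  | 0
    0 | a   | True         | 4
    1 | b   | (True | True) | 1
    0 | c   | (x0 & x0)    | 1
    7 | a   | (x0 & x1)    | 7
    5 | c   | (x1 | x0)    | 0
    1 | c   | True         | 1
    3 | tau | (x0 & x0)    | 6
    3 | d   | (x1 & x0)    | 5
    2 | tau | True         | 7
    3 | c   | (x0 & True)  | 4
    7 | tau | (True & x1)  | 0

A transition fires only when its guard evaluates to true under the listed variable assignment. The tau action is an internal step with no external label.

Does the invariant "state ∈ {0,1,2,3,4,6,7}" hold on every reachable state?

Inv-set: {0,1,2,3,4,6,7}
Reachable = {0,1,2,4,6,7}
  0: ✓
  1: ✓
  2: ✓
  4: ✓
  6: ✓
  7: ✓

Answer: INVARIANT HOLDS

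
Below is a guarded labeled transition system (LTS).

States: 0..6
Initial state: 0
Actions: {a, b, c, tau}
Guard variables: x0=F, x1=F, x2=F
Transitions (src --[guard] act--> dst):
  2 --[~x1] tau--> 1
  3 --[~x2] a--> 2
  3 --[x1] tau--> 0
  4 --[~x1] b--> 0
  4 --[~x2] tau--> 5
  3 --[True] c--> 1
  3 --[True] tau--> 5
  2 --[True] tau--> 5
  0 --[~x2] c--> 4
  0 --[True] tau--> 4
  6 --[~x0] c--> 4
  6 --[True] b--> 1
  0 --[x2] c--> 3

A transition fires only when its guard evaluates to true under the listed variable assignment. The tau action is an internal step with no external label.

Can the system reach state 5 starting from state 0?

Answer: REACHABLE

Analysis:
Guard filter leaves 11 enabled edge(s).
depth 0: {0}
depth 1: {4}  total {0,4}
depth 2: {5}  total {0,4,5}
Reach set: {0,4,5}
trace reaching 5: c·tau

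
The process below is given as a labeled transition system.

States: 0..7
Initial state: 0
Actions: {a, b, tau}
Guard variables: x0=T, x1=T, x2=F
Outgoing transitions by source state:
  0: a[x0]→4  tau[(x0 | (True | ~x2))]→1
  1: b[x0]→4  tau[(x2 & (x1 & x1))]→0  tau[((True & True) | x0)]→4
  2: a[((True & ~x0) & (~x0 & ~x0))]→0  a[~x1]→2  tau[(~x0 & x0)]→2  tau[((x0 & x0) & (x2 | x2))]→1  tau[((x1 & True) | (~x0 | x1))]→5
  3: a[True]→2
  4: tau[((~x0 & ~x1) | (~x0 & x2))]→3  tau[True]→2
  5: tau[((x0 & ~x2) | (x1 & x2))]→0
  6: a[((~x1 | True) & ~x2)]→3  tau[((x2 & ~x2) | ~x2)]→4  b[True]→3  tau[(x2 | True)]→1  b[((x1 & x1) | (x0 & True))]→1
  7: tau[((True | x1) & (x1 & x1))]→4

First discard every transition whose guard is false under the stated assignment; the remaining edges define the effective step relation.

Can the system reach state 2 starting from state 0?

Answer: REACHABLE

Analysis:
14 transition(s) survive guard evaluation.
L0 = {0}
L1 = {1,4}  total {0,1,4}
L2 = {2}  total {0,1,2,4}
L3 = {5}  total {0,1,2,4,5}
Reachable = {0,1,2,4,5}
witness 2: a·tau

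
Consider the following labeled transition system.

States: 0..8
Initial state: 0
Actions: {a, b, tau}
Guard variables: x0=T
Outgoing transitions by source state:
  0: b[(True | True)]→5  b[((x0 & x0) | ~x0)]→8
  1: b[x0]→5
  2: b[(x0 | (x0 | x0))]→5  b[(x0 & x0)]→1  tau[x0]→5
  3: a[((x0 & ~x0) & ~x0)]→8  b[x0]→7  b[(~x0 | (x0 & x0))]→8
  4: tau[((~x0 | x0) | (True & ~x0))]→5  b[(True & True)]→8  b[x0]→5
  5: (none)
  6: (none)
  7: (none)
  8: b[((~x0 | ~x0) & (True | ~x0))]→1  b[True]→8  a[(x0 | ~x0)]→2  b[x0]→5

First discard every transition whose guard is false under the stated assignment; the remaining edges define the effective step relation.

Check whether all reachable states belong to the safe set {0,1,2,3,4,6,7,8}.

Inv-set: {0,1,2,3,4,6,7,8}
R = {0,1,2,5,8}
  0: safe
  1: safe
  2: safe
  5: ✗ unsafe
  8: safe
counterexample path to 5: b

Answer: INVARIANT VIOLATED at state 5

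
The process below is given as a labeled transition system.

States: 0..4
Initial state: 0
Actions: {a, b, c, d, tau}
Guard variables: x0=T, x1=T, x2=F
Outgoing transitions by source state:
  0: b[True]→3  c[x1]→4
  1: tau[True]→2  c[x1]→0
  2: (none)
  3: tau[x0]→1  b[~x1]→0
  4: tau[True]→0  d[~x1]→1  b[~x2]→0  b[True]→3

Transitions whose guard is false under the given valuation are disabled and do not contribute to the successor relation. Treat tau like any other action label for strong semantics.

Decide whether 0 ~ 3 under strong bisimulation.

Answer: NOT BISIMILAR

Analysis:
Bisimulation quotient by refinement:
  P[0] = {{0,1,2,3,4}}
  P[1] = {{0},{1},{2},{3},{4}}
5 equivalence class(es) (converged in 2)
class of 0: {0}; class of 3: {3}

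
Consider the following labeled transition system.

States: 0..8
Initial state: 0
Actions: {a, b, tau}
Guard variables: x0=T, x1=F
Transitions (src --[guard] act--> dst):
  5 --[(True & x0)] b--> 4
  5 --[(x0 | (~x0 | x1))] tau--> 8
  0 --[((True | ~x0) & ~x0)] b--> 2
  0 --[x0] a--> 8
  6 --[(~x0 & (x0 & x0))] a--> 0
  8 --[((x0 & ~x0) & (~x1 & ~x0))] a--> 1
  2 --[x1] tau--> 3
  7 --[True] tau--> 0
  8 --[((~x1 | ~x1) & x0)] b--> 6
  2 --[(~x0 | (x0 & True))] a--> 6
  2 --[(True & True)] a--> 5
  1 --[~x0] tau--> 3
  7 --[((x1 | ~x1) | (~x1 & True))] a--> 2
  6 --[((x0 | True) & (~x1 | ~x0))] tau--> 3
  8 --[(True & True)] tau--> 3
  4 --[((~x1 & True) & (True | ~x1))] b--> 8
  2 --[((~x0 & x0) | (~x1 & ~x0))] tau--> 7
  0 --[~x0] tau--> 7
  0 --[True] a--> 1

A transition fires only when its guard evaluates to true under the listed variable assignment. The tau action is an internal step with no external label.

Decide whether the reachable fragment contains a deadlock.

Reach set: {0,1,3,6,8}
  0: a→1  a→8  [deg 2]
  1: ∅  [deadlock]
  3: ∅  [deadlock]
  6: tau→3  [deg 1]
  8: b→6  tau→3  [deg 2]
witness 1: a

Answer: DEADLOCK at state 1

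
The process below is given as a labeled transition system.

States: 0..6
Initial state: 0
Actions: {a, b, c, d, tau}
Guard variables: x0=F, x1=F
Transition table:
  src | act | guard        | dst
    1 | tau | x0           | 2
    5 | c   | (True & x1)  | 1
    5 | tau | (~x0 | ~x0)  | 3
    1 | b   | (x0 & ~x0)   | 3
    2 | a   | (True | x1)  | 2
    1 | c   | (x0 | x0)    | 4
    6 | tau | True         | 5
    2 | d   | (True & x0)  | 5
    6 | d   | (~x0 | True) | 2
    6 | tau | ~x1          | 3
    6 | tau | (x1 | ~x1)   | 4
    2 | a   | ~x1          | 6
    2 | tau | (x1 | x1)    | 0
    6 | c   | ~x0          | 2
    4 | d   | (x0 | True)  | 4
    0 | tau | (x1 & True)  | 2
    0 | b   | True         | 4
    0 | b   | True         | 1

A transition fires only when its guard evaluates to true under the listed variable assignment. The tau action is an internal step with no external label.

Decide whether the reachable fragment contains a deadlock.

Reach set: {0,1,4}
  0: b→1  b→4  [2 exit(s)]
  1: ∅  [STUCK]
  4: d→4  [1 exit(s)]
trace reaching 1: b

Answer: DEADLOCK at state 1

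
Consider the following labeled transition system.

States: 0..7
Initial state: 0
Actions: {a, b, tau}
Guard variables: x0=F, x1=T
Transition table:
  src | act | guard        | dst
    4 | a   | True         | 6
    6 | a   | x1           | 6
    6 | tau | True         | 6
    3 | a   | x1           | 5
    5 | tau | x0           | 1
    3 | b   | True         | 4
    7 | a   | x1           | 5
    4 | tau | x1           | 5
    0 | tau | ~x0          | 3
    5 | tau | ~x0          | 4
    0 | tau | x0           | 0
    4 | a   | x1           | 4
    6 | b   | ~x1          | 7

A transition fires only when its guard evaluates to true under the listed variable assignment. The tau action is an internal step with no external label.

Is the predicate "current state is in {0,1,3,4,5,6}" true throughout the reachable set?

Answer: INVARIANT HOLDS

Analysis:
Allowed set {0,1,3,4,5,6}
Reach set: {0,3,4,5,6}
  0: ok
  3: ok
  4: ok
  5: ok
  6: ok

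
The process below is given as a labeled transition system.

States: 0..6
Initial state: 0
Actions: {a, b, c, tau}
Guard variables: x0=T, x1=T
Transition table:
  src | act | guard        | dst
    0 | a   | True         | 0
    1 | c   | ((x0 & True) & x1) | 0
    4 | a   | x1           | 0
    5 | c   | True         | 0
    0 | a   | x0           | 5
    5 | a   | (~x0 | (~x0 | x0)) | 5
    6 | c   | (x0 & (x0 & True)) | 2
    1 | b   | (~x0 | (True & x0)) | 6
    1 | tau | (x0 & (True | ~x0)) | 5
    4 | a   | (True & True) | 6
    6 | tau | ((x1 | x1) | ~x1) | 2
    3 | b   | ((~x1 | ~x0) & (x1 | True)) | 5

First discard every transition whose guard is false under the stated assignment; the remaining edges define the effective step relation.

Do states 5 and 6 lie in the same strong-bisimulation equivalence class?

Refine partition for ~:
  π0 = {{0,1,2,3,4,5,6}}
  π1 = {{0,4},{1},{2,3},{5},{6}}
  π2 = {{0},{1},{2,3},{4},{5},{6}}
6 equivalence class(es) (converged in 3)
[5]={5}  [6]={6}

Answer: NOT BISIMILAR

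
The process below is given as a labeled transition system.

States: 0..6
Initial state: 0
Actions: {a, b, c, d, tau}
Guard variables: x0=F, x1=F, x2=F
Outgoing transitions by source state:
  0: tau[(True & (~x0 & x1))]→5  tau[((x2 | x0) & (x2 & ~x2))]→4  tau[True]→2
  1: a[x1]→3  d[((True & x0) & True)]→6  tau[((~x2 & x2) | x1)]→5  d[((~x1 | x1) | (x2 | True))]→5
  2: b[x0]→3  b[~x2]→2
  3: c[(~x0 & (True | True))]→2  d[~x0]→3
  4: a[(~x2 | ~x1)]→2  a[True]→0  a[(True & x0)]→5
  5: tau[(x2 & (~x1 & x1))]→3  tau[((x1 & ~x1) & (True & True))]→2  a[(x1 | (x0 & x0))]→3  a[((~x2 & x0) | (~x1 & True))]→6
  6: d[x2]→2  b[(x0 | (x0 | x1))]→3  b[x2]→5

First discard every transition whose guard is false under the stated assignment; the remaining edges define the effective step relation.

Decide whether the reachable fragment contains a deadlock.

Answer: DEADLOCK-FREE

Analysis:
R = {0,2}
  0: tau→2  [1 out]
  2: b→2  [1 out]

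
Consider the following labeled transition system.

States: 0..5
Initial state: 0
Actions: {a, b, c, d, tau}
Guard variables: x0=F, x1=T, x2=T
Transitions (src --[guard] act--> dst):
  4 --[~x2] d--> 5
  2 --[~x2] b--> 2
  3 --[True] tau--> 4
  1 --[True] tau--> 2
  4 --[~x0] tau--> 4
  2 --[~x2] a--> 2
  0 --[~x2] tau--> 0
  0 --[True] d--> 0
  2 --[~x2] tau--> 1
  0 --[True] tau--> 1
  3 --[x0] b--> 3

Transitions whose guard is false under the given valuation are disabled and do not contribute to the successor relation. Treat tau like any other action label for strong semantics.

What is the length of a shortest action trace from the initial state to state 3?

BFS to 3:
  depth 0: {0}
  depth 1: {1}
  depth 2: {2}
3 never appears.

Answer: UNREACHABLE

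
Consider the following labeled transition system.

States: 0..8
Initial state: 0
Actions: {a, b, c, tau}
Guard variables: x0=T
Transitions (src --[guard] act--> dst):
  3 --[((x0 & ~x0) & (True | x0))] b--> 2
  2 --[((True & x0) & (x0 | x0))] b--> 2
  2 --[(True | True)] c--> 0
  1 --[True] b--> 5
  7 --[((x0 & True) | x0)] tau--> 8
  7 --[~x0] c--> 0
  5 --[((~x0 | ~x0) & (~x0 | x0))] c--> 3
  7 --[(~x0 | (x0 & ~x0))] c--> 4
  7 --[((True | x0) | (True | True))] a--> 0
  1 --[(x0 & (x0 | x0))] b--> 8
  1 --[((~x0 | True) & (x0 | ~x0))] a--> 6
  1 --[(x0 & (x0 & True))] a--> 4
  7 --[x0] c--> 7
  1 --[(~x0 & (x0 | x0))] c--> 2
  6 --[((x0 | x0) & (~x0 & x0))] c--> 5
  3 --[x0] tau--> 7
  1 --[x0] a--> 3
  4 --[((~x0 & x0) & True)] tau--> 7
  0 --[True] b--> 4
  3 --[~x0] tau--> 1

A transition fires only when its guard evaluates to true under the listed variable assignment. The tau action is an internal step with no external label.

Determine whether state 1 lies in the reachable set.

Answer: UNREACHABLE

Analysis:
12 transition(s) survive guard evaluation.
Layer 0: {0}
Layer 1: {4}  now seen {0,4}
Reach set: {0,4}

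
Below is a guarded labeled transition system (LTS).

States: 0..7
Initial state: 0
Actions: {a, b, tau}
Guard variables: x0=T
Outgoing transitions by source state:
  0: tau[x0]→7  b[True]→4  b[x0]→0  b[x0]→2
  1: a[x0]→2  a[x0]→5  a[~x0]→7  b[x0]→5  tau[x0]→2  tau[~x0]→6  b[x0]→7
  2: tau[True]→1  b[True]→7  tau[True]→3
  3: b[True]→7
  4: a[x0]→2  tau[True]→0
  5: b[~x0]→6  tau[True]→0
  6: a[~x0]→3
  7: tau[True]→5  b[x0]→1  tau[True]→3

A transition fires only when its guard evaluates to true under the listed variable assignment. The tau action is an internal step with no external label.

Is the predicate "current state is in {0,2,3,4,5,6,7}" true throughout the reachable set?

Allowed set {0,2,3,4,5,6,7}
Reachable = {0,1,2,3,4,5,7}
  0: safe
  1: VIOLATES
  2: safe
  3: safe
  4: safe
  5: safe
  7: safe
reach 1 via tau·b — violates

Answer: INVARIANT VIOLATED at state 1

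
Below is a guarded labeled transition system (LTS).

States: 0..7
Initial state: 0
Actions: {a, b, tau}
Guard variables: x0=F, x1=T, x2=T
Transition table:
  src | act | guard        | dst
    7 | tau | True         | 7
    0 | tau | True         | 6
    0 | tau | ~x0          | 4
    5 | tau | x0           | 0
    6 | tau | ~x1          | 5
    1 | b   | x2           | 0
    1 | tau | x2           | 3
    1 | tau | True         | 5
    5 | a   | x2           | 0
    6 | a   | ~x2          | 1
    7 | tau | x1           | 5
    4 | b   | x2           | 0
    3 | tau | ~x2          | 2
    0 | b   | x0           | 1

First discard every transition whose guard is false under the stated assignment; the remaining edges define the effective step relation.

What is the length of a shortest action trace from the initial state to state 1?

Answer: UNREACHABLE

Trace:
Breadth-first toward 1:
  depth 0: {0}
  depth 1: {4,6}
1 never appears.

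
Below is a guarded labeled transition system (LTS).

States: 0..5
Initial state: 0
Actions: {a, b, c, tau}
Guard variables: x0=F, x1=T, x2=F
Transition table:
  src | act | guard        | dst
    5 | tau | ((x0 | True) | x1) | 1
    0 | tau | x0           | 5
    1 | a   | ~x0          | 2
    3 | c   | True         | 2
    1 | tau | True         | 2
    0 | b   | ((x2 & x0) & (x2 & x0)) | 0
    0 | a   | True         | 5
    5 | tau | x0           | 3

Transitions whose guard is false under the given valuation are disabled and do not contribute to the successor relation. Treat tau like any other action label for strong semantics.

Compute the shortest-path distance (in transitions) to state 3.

Breadth-first toward 3:
  L0 = {0}
  L1 = {5}
  L2 = {1}
  L3 = {2}
3 never appears.

Answer: UNREACHABLE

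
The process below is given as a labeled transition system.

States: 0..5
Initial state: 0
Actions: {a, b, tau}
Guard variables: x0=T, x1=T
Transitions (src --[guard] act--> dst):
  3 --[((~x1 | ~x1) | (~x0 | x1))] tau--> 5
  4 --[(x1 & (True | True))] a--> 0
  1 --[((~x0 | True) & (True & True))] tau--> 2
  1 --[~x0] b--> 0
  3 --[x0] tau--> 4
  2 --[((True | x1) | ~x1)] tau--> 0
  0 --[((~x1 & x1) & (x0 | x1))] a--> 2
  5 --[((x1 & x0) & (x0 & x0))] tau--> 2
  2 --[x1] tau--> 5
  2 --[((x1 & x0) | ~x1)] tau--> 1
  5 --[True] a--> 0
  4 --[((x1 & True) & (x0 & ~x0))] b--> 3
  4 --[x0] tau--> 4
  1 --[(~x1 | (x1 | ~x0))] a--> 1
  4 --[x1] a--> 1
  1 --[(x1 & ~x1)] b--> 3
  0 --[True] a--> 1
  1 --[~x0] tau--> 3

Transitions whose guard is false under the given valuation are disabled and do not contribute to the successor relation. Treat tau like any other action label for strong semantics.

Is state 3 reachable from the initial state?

Answer: UNREACHABLE

Trace:
13 transition(s) survive guard evaluation.
Layer 0: {0}
Layer 1: {1}  total {0,1}
Layer 2: {2}  total {0,1,2}
Layer 3: {5}  total {0,1,2,5}
Reach set: {0,1,2,5}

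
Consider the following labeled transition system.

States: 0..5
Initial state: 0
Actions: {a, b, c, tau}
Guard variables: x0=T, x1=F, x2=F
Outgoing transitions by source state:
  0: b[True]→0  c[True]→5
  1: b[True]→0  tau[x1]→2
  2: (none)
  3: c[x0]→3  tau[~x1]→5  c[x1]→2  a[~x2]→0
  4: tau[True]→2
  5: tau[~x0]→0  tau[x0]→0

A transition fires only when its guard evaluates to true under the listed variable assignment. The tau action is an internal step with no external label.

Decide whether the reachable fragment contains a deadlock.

Answer: DEADLOCK-FREE

Trace:
Reach set: {0,5}
  0: b→0  c→5  [deg 2]
  5: tau→0  [deg 1]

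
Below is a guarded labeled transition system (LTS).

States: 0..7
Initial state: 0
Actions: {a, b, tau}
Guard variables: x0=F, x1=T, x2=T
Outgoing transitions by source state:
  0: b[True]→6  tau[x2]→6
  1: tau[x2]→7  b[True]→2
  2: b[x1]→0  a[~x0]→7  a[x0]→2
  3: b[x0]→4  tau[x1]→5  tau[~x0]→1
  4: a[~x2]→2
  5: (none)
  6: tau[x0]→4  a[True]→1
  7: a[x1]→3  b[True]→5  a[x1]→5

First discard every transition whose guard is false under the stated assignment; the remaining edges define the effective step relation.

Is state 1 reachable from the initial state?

Answer: REACHABLE

Working:
Guard filter leaves 12 enabled edge(s).
depth 0: {0}
depth 1: {6}  cumulative {0,6}
depth 2: {1}  cumulative {0,1,6}
depth 3: {2,7}  cumulative {0,1,2,6,7}
depth 4: {3,5}  cumulative {0,1,2,3,5,6,7}
Reach set: {0,1,2,3,5,6,7}
Path to 1: b·a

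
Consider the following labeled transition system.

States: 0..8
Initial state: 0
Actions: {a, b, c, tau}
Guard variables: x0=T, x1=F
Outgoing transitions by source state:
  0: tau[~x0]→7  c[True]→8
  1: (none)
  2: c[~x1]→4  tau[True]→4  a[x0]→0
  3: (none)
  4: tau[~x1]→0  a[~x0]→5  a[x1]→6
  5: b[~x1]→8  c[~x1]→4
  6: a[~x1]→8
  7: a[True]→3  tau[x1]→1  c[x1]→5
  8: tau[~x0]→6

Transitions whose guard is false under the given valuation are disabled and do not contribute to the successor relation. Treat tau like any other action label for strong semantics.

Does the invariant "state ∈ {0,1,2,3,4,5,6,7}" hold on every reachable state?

Answer: INVARIANT VIOLATED at state 8

Trace:
Safe = {0,1,2,3,4,5,6,7}
Reach set: {0,8}
  0: ok
  8: VIOLATES
reach 8 via c — violates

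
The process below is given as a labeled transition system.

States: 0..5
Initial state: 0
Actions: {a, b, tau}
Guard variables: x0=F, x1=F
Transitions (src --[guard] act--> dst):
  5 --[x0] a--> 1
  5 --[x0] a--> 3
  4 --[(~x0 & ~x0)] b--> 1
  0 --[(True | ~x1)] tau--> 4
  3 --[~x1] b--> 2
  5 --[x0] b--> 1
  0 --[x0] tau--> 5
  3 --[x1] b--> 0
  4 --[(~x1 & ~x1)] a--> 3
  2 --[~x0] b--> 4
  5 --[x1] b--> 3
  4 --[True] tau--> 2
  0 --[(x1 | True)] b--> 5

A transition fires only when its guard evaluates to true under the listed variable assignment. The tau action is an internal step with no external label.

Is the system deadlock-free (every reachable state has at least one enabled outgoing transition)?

Answer: DEADLOCK at state 1

Analysis:
Reach set: {0,1,2,3,4,5}
  0: b→5  tau→4  [deg 2]
  1: ∅  [STUCK]
  2: b→4  [deg 1]
  3: b→2  [deg 1]
  4: a→3  b→1  tau→2  [deg 3]
  5: ∅  [STUCK]
witness 1: tau·b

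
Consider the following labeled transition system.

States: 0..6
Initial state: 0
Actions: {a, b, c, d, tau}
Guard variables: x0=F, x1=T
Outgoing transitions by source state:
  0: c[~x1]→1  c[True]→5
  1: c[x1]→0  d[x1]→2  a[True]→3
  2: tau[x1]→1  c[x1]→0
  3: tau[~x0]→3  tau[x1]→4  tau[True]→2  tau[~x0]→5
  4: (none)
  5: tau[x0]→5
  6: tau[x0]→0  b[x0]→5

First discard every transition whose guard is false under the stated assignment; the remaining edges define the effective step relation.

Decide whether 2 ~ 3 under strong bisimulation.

Answer: NOT BISIMILAR

Analysis:
Bisimulation quotient by refinement:
  π0 = {{0,1,2,3,4,5,6}}
  π1 = {{0},{1},{2},{3},{4,5,6}}
5 equivalence class(es) (converged in 2)
class of 2: {2}; class of 3: {3}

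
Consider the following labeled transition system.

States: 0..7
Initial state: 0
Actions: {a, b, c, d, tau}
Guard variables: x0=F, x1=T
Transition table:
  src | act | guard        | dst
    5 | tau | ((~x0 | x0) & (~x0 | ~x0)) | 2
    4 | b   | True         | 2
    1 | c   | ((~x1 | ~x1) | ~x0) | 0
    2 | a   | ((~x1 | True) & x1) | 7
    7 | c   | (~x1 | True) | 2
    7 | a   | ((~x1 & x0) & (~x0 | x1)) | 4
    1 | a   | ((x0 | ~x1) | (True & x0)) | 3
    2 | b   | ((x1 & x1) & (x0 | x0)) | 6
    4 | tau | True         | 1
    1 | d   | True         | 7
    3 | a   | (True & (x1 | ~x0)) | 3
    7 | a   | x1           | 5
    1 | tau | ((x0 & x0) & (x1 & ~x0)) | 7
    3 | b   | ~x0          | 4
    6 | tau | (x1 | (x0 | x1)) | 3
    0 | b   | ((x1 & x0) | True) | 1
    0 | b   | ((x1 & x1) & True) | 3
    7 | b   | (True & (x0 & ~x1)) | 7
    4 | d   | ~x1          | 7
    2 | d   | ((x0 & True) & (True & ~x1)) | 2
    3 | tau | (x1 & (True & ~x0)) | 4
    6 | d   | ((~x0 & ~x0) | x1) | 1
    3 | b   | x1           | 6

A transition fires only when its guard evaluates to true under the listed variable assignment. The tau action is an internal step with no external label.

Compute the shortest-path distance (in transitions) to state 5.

Answer: 3

Analysis:
BFS to 5:
  depth 0: {0}
  depth 1: {1,3}
  depth 2: {4,6,7}
  depth 3: {2,5}
depth(5)=3, e.g. b·d·a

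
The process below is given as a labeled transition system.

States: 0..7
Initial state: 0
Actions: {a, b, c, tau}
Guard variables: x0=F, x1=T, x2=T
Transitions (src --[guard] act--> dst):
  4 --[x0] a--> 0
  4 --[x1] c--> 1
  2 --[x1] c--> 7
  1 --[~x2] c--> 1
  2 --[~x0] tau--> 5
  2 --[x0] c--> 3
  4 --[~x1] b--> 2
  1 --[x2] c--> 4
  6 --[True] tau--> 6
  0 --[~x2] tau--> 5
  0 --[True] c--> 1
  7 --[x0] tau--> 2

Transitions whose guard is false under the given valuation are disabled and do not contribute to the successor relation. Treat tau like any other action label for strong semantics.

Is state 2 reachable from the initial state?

Guard filter leaves 6 enabled edge(s).
depth 0: {0}
depth 1: {1}  cumulative {0,1}
depth 2: {4}  cumulative {0,1,4}
Reach set: {0,1,4}

Answer: UNREACHABLE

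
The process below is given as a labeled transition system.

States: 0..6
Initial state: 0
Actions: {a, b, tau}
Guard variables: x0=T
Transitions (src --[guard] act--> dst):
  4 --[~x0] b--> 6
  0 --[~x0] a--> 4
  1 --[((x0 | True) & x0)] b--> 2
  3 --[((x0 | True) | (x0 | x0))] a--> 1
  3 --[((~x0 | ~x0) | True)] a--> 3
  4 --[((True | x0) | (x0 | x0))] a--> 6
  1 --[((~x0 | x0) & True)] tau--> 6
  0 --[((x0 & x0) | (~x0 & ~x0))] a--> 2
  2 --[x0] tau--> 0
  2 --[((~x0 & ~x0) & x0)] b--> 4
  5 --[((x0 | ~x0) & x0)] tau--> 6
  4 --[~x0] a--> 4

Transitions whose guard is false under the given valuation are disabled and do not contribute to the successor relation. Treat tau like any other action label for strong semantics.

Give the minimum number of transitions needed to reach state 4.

BFS to 4:
  L0 = {0}
  L1 = {2}
4 never appears.

Answer: UNREACHABLE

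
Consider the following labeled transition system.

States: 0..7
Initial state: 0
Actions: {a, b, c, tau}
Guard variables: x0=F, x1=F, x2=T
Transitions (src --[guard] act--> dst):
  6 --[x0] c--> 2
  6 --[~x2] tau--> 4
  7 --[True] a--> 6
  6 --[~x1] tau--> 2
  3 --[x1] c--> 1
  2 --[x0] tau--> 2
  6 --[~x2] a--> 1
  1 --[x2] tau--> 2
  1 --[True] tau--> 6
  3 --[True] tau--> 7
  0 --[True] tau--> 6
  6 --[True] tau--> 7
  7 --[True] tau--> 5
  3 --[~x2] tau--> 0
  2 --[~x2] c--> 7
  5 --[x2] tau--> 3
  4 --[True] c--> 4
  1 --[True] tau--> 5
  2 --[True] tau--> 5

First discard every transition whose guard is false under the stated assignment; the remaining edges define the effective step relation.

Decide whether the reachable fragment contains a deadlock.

Answer: DEADLOCK-FREE

Analysis:
Reachable = {0,2,3,5,6,7}
  0: tau→6  [1 exit(s)]
  2: tau→5  [1 exit(s)]
  3: tau→7  [1 exit(s)]
  5: tau→3  [1 exit(s)]
  6: tau→2  tau→7  [2 exit(s)]
  7: a→6  tau→5  [2 exit(s)]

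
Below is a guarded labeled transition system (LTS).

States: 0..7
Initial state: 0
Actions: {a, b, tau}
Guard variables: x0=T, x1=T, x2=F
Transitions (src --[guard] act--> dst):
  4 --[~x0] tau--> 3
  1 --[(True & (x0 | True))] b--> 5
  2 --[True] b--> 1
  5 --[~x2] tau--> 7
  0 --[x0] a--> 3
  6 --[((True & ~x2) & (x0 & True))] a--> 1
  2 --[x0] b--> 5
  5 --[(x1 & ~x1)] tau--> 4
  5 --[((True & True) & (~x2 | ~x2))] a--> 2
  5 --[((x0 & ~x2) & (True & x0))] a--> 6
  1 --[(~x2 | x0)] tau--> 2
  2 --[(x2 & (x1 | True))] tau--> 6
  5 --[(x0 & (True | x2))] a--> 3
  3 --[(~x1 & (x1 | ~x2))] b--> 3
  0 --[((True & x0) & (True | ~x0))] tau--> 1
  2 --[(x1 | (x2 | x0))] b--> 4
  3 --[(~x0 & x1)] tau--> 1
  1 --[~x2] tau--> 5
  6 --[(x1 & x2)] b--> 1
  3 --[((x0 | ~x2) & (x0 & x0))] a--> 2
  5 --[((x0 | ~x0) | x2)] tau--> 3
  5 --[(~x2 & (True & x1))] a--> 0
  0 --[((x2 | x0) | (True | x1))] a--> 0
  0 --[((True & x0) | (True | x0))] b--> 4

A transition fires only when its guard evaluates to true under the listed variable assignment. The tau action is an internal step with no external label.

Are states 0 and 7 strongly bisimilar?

Answer: NOT BISIMILAR

Analysis:
Compute ~ classes (split until stable):
  round 0: {{0,1,2,3,4,5,6,7}}
  round 1: {{0},{1},{2},{3,6},{4,7},{5}}
  round 2: {{0},{1},{2},{3},{4,7},{5},{6}}
7 equivalence class(es) (converged in 3)
0∈{0}, 7∈{4,7}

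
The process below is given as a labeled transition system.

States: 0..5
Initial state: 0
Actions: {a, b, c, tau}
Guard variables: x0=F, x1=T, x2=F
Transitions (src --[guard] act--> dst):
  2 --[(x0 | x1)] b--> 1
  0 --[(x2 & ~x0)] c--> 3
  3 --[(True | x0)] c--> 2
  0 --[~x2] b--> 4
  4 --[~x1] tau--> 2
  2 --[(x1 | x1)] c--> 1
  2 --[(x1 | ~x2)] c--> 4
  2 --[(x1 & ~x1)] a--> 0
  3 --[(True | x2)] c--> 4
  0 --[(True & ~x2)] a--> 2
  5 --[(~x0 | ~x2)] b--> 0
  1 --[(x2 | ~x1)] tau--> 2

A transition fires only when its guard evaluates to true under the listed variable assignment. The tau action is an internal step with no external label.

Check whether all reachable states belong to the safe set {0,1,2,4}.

Answer: INVARIANT HOLDS

Trace:
Allowed set {0,1,2,4}
R = {0,1,2,4}
  0: ✓
  1: ✓
  2: ✓
  4: ✓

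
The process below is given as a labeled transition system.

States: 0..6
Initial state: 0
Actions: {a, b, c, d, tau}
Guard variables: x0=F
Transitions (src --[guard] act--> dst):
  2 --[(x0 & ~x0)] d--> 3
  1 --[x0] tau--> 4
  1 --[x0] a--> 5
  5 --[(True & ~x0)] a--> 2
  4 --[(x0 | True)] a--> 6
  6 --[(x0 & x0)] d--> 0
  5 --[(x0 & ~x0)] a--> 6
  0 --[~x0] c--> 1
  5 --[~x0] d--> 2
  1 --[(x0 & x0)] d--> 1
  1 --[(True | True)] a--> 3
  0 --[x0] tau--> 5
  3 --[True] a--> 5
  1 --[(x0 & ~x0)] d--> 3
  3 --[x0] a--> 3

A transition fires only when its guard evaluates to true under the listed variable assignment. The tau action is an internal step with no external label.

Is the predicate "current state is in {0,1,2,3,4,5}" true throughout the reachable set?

Allowed set {0,1,2,3,4,5}
R = {0,1,2,3,5}
  0: ok
  1: ok
  2: ok
  3: ok
  5: ok

Answer: INVARIANT HOLDS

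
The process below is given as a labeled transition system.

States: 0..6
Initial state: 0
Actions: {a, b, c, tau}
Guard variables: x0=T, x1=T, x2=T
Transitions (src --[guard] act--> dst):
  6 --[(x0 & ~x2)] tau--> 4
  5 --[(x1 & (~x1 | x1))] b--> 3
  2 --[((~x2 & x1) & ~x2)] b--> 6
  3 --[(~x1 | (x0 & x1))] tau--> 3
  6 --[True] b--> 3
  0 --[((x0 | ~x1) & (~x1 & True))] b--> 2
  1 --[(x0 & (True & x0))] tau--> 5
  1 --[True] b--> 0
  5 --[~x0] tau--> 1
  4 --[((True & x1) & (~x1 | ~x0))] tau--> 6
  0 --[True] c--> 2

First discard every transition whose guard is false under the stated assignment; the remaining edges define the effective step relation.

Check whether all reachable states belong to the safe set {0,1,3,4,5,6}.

Answer: INVARIANT VIOLATED at state 2

Working:
Allowed set {0,1,3,4,5,6}
Reachable = {0,2}
  0: safe
  2: VIOLATES
witness against invariant: c → 2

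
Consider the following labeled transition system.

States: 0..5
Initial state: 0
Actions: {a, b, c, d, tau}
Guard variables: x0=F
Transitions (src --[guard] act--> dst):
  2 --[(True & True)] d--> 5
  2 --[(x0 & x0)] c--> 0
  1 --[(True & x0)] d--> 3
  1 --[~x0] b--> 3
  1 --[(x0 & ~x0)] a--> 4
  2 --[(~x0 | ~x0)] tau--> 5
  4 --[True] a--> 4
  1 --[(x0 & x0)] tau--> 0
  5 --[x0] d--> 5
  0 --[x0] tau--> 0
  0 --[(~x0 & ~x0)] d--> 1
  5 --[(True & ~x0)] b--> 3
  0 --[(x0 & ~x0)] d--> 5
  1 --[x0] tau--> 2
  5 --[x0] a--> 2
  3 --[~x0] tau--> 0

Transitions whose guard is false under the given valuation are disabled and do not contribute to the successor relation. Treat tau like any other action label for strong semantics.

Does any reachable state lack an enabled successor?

Answer: DEADLOCK-FREE

Trace:
Reach set: {0,1,3}
  0: d→1  [deg 1]
  1: b→3  [deg 1]
  3: tau→0  [deg 1]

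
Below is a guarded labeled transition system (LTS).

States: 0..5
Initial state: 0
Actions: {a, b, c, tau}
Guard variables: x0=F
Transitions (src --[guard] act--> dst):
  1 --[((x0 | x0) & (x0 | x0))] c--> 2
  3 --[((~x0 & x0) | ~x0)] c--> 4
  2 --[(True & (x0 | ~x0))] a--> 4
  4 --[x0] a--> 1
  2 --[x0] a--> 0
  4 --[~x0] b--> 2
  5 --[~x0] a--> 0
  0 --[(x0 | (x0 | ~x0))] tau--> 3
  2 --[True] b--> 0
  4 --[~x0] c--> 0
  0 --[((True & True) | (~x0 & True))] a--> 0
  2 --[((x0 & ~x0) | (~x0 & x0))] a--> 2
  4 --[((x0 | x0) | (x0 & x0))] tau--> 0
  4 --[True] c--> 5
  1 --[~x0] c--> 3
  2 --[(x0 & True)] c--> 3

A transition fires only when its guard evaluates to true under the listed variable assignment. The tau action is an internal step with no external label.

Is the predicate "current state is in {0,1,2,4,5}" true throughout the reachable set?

Answer: INVARIANT VIOLATED at state 3

Analysis:
Inv-set: {0,1,2,4,5}
Reach set: {0,2,3,4,5}
  0: ok
  2: ok
  3: outside
  4: ok
  5: ok
counterexample path to 3: tau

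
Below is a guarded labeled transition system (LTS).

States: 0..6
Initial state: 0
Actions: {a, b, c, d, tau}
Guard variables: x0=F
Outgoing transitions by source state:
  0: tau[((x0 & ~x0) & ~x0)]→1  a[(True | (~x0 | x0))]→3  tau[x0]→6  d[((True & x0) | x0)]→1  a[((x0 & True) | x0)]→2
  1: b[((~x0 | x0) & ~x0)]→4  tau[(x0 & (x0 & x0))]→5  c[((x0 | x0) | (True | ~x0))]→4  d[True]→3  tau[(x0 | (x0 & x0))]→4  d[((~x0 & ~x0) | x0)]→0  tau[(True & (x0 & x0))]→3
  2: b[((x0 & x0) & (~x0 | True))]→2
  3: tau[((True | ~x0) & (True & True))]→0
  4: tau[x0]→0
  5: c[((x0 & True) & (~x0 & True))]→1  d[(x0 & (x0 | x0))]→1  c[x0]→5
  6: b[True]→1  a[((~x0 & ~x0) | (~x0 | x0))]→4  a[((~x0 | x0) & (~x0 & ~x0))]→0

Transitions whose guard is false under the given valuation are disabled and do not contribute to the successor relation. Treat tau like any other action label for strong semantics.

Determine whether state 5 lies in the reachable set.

After dropping false guards: 9 live edges.
depth 0: {0}
depth 1: {3}  cumulative {0,3}
R = {0,3}

Answer: UNREACHABLE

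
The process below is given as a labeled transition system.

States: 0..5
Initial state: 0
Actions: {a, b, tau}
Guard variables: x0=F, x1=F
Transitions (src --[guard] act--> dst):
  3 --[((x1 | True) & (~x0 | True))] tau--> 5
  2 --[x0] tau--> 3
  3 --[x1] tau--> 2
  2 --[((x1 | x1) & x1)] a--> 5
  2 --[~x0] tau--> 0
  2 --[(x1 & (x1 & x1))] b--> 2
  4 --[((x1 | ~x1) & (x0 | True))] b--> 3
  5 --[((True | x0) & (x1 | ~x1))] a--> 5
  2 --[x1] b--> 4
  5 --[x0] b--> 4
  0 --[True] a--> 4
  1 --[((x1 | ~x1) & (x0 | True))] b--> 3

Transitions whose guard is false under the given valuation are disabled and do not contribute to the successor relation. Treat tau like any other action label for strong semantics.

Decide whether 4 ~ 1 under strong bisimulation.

Bisimulation quotient by refinement:
  round 0: {{0,1,2,3,4,5}}
  round 1: {{0,5},{1,4},{2,3}}
  round 2: {{0},{1,4},{2,3},{5}}
  round 3: {{0},{1,4},{2},{3},{5}}
Fixed point at round 4; 5 class(es).
4∈{1,4}, 1∈{1,4}

Answer: BISIMILAR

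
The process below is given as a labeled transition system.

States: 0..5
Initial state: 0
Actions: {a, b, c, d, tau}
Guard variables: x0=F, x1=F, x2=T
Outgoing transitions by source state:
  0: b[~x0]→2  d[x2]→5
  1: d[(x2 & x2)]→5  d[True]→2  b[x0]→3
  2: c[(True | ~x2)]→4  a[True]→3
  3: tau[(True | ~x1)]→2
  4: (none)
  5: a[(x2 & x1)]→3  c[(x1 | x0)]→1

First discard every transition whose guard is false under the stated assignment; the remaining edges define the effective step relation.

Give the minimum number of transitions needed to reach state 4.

Answer: 2

Trace:
Breadth-first toward 4:
  Layer 0: {0}
  Layer 1: {2,5}
  Layer 2: {3,4}
first hit 4 at d=2 via b·c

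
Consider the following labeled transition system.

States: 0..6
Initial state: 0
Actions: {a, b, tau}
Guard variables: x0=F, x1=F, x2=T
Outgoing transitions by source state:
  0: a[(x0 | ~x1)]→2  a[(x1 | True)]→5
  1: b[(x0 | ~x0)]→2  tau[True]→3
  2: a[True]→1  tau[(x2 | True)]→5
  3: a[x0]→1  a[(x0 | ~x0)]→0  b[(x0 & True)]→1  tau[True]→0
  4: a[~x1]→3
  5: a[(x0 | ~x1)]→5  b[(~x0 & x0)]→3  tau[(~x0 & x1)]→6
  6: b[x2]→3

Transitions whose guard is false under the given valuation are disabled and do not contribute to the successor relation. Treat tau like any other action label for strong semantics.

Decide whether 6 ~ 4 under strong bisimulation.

Bisimulation quotient by refinement:
  π0 = {{0,1,2,3,4,5,6}}
  π1 = {{0,4,5},{1},{2,3},{6}}
  π2 = {{0},{1},{2},{3},{4},{5},{6}}
7 equivalence class(es) (converged in 3)
[6]={6}  [4]={4}

Answer: NOT BISIMILAR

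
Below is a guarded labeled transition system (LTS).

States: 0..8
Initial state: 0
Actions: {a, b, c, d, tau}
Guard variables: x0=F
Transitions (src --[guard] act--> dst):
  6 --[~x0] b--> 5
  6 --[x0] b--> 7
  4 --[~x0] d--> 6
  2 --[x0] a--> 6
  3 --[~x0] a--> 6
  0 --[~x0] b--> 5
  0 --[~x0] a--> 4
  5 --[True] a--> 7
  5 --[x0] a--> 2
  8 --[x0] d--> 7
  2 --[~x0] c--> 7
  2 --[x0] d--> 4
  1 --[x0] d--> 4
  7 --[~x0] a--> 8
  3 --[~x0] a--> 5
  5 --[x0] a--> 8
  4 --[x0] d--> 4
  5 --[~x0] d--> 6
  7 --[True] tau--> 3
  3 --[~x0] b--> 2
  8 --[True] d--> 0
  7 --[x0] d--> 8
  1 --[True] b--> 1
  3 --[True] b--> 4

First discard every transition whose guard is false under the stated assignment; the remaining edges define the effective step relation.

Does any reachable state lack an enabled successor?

Reachable = {0,2,3,4,5,6,7,8}
  0: a→4  b→5  [deg 2]
  2: c→7  [deg 1]
  3: a→5  a→6  b→2  b→4  [deg 4]
  4: d→6  [deg 1]
  5: a→7  d→6  [deg 2]
  6: b→5  [deg 1]
  7: a→8  tau→3  [deg 2]
  8: d→0  [deg 1]

Answer: DEADLOCK-FREE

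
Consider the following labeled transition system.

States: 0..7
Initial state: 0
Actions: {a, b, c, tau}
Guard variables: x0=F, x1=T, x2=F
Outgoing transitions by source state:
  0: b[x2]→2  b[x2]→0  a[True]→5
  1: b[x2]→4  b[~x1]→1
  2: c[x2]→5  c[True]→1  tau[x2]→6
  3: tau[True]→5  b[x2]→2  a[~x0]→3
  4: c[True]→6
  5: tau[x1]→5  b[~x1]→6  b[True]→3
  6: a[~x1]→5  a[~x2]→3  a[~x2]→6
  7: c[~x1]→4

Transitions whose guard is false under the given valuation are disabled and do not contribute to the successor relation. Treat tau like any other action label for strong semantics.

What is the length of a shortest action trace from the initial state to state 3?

BFS to 3:
  Layer 0: {0}
  Layer 1: {5}
  Layer 2: {3}
first hit 3 at d=2 via a·b

Answer: 2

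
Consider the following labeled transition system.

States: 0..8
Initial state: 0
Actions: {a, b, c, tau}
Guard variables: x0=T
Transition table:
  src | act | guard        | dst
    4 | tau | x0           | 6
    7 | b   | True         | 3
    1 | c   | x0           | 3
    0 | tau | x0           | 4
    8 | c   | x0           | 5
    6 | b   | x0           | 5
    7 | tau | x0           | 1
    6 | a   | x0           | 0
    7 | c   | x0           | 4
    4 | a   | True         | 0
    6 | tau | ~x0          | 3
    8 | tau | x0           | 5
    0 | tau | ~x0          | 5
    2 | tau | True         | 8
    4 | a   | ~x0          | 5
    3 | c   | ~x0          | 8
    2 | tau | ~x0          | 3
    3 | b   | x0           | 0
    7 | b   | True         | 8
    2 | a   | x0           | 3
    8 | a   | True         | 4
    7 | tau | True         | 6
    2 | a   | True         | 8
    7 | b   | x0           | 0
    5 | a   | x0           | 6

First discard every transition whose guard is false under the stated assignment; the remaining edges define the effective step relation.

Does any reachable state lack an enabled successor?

Answer: DEADLOCK-FREE

Trace:
Reachable = {0,4,5,6}
  0: tau→4  [deg 1]
  4: a→0  tau→6  [deg 2]
  5: a→6  [deg 1]
  6: a→0  b→5  [deg 2]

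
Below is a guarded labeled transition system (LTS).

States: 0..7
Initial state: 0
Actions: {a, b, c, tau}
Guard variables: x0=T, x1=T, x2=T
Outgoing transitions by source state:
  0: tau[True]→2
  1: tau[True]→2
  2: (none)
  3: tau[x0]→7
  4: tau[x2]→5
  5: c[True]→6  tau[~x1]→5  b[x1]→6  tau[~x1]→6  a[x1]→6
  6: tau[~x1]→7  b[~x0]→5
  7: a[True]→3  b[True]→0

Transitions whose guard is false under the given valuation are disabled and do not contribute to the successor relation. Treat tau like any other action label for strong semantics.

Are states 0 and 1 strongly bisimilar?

Answer: BISIMILAR

Analysis:
Refine partition for ~:
  P[0] = {{0,1,2,3,4,5,6,7}}
  P[1] = {{0,1,3,4},{2,6},{5},{7}}
  P[2] = {{0,1},{2,6},{3},{4},{5},{7}}
6 equivalence class(es) (converged in 3)
class of 0: {0,1}; class of 1: {0,1}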